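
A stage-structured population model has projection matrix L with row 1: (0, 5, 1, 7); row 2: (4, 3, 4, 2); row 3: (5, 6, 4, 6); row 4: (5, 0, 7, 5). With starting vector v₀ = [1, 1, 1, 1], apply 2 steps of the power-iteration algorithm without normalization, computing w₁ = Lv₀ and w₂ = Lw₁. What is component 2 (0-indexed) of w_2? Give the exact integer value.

w1 = Lv₀ = (13, 13, 21, 17)
w2 = Lw1 = (205, 209, 329, 297)
The requested component of w2 is 329.

329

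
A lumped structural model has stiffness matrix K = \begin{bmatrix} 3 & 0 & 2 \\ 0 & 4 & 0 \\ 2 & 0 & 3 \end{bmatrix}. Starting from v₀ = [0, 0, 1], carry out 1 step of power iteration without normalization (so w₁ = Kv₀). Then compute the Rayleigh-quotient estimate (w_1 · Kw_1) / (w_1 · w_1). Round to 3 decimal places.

w1 = Kv₀ = (2, 0, 3)
Kw1 = (12, 0, 13)
w1·Kw1 = 2·12 + 0·0 + 3·13 = 63; w1·w1 = 2·2 + 0·0 + 3·3 = 13
λ ≈ 63/13 = 4.846

4.846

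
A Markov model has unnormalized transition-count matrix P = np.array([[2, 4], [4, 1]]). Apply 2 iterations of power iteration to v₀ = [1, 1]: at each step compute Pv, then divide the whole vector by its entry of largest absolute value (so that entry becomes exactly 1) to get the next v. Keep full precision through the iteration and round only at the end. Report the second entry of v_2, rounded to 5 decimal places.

Pv0 = (6.000000, 5.000000); divide by 6.000000 → v1 = (1.000000, 0.833333)
Pv1 = (5.333333, 4.833333); divide by 5.333333 → v2 = (1.000000, 0.906250)
Requested entry of v2: 29/32 = 0.90625

0.90625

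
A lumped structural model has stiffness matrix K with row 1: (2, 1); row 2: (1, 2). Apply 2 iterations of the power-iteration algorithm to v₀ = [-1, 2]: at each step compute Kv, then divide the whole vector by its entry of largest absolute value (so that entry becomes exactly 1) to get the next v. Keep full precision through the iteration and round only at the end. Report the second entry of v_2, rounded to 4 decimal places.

1.0000

Kv0 = (0.00000, 3.00000); divide by 3.00000 → v1 = (0.00000, 1.00000)
Kv1 = (1.00000, 2.00000); divide by 2.00000 → v2 = (0.50000, 1.00000)
Requested entry of v2: 6/6 = 1.0000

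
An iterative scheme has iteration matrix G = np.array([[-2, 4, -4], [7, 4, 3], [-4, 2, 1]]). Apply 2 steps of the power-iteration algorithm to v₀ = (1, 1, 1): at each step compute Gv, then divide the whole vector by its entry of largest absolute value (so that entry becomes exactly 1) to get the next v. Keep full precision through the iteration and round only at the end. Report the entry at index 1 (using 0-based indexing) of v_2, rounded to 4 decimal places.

0.6094

Gv0 = (-2.00000, 14.00000, -1.00000); divide by 14.00000 → v1 = (-0.14286, 1.00000, -0.07143)
Gv1 = (4.57143, 2.78571, 2.50000); divide by 4.57143 → v2 = (1.00000, 0.60938, 0.54688)
Requested entry of v2: 39/64 = 0.6094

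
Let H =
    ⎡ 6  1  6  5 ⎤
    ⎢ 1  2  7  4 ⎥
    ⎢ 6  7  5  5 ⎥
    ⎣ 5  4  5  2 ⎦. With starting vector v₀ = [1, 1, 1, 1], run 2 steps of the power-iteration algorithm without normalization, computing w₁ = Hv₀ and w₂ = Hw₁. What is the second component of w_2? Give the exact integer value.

w1 = Hv₀ = (6·1 + 1·1 + 6·1 + 5·1; 1·1 + 2·1 + 7·1 + 4·1; 6·1 + 7·1 + 5·1 + 5·1; 5·1 + 4·1 + 5·1 + 2·1) = (18, 14, 23, 16)
w2 = Hw1 = (6·18 + 1·14 + 6·23 + 5·16; 1·18 + 2·14 + 7·23 + 4·16; 6·18 + 7·14 + 5·23 + 5·16; 5·18 + 4·14 + 5·23 + 2·16) = (340, 271, 401, 293)
The requested component of w2 is 271.

271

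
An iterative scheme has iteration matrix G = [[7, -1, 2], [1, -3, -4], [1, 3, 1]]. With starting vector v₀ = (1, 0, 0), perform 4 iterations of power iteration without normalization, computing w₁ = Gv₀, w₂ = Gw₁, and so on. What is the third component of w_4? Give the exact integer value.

w1 = Gv₀ = (7, 1, 1)
w2 = Gw1 = (50, 0, 11)
w3 = Gw2 = (372, 6, 61)
w4 = Gw3 = (2720, 110, 451)
The requested component of w4 is 451.

451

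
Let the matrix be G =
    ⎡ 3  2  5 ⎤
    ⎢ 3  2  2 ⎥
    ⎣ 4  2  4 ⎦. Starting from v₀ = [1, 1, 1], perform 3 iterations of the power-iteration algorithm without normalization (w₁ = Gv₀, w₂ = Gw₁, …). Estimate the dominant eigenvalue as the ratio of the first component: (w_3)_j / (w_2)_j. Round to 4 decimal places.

w1 = Gv₀ = (10, 7, 10)
w2 = Gw1 = (94, 64, 94)
w3 = Gw2 = (880, 598, 880)
Ratio at component: 880 / 94 = 9.3617

λ ≈ 9.3617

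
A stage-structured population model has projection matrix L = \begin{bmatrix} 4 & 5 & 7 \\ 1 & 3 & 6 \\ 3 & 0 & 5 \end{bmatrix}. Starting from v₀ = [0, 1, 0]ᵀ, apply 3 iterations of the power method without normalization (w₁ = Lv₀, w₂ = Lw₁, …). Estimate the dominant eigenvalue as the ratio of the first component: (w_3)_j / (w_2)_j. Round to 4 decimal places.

9.0000

w1 = Lv₀ = (4·0 + 5·1 + 7·0; 1·0 + 3·1 + 6·0; 3·0 + 0·1 + 5·0) = (5, 3, 0)
w2 = Lw1 = (4·5 + 5·3 + 7·0; 1·5 + 3·3 + 6·0; 3·5 + 0·3 + 5·0) = (35, 14, 15)
w3 = Lw2 = (315, 167, 180)
Ratio at component: 315 / 35 = 9.0000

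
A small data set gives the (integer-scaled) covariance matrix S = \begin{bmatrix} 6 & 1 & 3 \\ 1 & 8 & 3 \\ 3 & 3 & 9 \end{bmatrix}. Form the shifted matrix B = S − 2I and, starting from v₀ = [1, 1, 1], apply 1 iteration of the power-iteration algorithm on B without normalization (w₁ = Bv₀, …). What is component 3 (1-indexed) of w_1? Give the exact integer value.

B = S − 2I has rows (4, 1, 3); (1, 6, 3); (3, 3, 7)
w1 = Bv₀ = (4·1 + 1·1 + 3·1; 1·1 + 6·1 + 3·1; 3·1 + 3·1 + 7·1) = (8, 10, 13)
Requested component of w1: 13

13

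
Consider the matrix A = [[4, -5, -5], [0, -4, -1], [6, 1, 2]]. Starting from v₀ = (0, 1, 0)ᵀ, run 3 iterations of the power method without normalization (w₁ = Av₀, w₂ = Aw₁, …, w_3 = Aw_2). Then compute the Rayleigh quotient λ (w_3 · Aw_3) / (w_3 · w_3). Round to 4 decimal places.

w1 = Av₀ = (-5, -4, 1)
w2 = Aw1 = (-5, 15, -32)
w3 = Aw2 = (65, -28, -79)
Aw3 = (795, 191, 204)
w3·Aw3 = 65·795 + (-28)·191 + (-79)·204 = 30211; w3·w3 = 65·65 + (-28)·(-28) + (-79)·(-79) = 11250
λ ≈ 30211/11250 = 2.6854

2.6854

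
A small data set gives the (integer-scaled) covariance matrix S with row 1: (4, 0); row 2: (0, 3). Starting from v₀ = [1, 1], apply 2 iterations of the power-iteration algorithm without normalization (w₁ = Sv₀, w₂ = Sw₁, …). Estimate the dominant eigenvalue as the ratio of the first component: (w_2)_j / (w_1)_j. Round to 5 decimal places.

w1 = Sv₀ = (4·1 + 0·1; 0·1 + 3·1) = (4, 3)
w2 = Sw1 = (4·4 + 0·3; 0·4 + 3·3) = (16, 9)
Ratio at component: 16 / 4 = 4.00000

λ ≈ 4.00000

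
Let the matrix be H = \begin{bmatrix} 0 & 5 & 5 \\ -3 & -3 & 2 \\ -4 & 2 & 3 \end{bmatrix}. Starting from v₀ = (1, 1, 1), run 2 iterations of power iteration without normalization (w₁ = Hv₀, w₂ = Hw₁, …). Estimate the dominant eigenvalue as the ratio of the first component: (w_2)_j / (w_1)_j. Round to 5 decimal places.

w1 = Hv₀ = (0·1 + 5·1 + 5·1; (-3)·1 + (-3)·1 + 2·1; (-4)·1 + 2·1 + 3·1) = (10, -4, 1)
w2 = Hw1 = (0·10 + 5·(-4) + 5·1; (-3)·10 + (-3)·(-4) + 2·1; (-4)·10 + 2·(-4) + 3·1) = (-15, -16, -45)
Ratio at component: -15 / 10 = -1.50000

λ ≈ -1.50000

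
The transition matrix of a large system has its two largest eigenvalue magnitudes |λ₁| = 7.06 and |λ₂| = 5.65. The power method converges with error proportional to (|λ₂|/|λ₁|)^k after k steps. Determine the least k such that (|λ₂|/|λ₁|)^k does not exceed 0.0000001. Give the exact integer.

73

|λ₂/λ₁| = 5.65/7.06 = 0.80028
Need k ≥ ln(0.0000001) / ln(0.80028) = -16.1181 / -0.2228 ≈ 72.347
Smallest integer k satisfying the bound: 73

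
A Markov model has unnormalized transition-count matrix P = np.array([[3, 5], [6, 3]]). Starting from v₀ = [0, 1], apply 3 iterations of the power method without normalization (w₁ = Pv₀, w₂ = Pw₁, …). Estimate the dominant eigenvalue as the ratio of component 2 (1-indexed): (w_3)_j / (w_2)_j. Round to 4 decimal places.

w1 = Pv₀ = (5, 3)
w2 = Pw1 = (30, 39)
w3 = Pw2 = (285, 297)
Ratio at component: 297 / 39 = 7.6154

λ ≈ 7.6154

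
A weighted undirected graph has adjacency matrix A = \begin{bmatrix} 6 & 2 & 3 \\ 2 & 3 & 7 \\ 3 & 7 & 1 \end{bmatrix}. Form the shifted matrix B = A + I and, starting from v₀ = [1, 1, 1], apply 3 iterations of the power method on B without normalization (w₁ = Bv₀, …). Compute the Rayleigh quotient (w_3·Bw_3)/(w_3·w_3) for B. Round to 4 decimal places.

B = A + I has rows (7, 2, 3); (2, 4, 7); (3, 7, 2)
w1 = Bv₀ = (12, 13, 12)
w2 = Bw1 = (146, 160, 151)
w3 = Bw2 = (1795, 1989, 1860)
Bw3 = (22123, 24566, 23028)
w3·Bw3 = 131404639; w3·w3 = 10637746; μ ≈ 131404639/10637746 = 12.3527

12.3527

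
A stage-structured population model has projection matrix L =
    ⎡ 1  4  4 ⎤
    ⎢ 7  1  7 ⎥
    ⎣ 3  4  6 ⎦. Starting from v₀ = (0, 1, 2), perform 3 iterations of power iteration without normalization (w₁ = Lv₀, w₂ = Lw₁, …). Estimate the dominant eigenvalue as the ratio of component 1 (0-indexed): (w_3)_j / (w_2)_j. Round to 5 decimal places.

11.88152

w1 = Lv₀ = (12, 15, 16)
w2 = Lw1 = (136, 211, 192)
w3 = Lw2 = (1748, 2507, 2404)
Ratio at component: 2507 / 211 = 11.88152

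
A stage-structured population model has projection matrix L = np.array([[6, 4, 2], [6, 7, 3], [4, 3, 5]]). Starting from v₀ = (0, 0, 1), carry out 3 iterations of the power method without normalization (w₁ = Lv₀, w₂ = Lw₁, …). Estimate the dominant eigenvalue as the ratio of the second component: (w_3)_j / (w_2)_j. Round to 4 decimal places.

w1 = Lv₀ = (2, 3, 5)
w2 = Lw1 = (34, 48, 42)
w3 = Lw2 = (480, 666, 490)
Ratio at component: 666 / 48 = 13.8750

λ ≈ 13.8750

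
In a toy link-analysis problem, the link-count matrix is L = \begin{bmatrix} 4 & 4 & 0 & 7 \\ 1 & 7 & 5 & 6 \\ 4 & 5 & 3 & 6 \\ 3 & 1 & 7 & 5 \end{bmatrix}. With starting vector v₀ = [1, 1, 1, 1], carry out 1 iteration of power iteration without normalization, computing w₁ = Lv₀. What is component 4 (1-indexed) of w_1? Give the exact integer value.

w1 = Lv₀ = (4·1 + 4·1 + 0·1 + 7·1; 1·1 + 7·1 + 5·1 + 6·1; 4·1 + 5·1 + 3·1 + 6·1; 3·1 + 1·1 + 7·1 + 5·1) = (15, 19, 18, 16)
The requested component of w1 is 16.

16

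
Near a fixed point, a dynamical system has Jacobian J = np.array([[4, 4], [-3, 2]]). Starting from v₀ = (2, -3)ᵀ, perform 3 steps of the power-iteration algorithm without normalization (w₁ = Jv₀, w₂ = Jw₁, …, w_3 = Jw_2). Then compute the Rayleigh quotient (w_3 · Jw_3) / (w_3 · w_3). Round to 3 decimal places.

λ ≈ 3.109

w1 = Jv₀ = (4·2 + 4·(-3); (-3)·2 + 2·(-3)) = (-4, -12)
w2 = Jw1 = (4·(-4) + 4·(-12); (-3)·(-4) + 2·(-12)) = (-64, -12)
w3 = Jw2 = (-304, 168)
Jw3 = (-544, 1248)
w3·Jw3 = (-304)·(-544) + 168·1248 = 375040; w3·w3 = (-304)·(-304) + 168·168 = 120640
λ ≈ 375040/120640 = 3.109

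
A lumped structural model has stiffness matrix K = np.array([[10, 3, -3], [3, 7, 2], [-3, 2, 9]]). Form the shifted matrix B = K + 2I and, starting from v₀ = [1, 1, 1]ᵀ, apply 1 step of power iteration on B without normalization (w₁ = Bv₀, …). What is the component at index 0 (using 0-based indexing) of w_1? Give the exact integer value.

B = K + 2I has rows (12, 3, -3); (3, 9, 2); (-3, 2, 11)
w1 = Bv₀ = (12·1 + 3·1 + (-3)·1; 3·1 + 9·1 + 2·1; (-3)·1 + 2·1 + 11·1) = (12, 14, 10)
Requested component of w1: 12

12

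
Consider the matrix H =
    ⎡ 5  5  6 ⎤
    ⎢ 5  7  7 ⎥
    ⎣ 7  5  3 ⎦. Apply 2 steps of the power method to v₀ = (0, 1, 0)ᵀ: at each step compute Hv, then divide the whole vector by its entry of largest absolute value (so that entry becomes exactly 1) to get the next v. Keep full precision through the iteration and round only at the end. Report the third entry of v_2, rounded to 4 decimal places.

0.7798

Hv0 = (5.00000, 7.00000, 5.00000); divide by 7.00000 → v1 = (0.71429, 1.00000, 0.71429)
Hv1 = (12.85714, 15.57143, 12.14286); divide by 15.57143 → v2 = (0.82569, 1.00000, 0.77982)
Requested entry of v2: 85/109 = 0.7798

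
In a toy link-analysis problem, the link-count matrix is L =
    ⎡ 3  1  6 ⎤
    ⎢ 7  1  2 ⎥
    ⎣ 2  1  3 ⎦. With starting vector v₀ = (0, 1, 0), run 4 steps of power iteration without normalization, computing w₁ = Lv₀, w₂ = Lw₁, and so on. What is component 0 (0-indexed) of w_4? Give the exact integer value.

w1 = Lv₀ = (1, 1, 1)
w2 = Lw1 = (10, 10, 6)
w3 = Lw2 = (76, 92, 48)
w4 = Lw3 = (608, 720, 388)
The requested component of w4 is 608.

608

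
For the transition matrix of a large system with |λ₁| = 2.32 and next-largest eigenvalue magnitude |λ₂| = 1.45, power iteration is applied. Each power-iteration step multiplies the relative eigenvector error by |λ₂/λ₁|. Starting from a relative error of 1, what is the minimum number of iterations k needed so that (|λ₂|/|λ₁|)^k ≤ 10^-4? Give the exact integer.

|λ₂/λ₁| = 1.45/2.32 = 0.62500
Need k ≥ ln(10^-4) / ln(0.62500) = -9.2103 / -0.4700 ≈ 19.596
Smallest integer k satisfying the bound: 20

20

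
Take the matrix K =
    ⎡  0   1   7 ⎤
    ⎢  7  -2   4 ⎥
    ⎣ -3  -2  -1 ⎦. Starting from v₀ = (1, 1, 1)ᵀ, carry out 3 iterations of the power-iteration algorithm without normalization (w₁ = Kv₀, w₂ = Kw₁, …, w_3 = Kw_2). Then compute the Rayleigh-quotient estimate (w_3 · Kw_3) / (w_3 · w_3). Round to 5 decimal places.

w1 = Kv₀ = (0·1 + 1·1 + 7·1; 7·1 + (-2)·1 + 4·1; (-3)·1 + (-2)·1 + (-1)·1) = (8, 9, -6)
w2 = Kw1 = (0·8 + 1·9 + 7·(-6); 7·8 + (-2)·9 + 4·(-6); (-3)·8 + (-2)·9 + (-1)·(-6)) = (-33, 14, -36)
w3 = Kw2 = (-238, -403, 107)
Kw3 = (346, -432, 1413)
w3·Kw3 = (-238)·346 + (-403)·(-432) + 107·1413 = 242939; w3·w3 = (-238)·(-238) + (-403)·(-403) + 107·107 = 230502
λ ≈ 242939/230502 = 1.05396

λ ≈ 1.05396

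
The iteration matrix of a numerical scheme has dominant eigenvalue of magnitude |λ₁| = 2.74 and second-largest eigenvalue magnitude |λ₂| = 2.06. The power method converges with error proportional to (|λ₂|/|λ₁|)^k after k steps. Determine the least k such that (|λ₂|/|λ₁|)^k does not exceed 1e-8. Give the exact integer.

|λ₂/λ₁| = 2.06/2.74 = 0.75182
Need k ≥ ln(1e-8) / ln(0.75182) = -18.4207 / -0.2853 ≈ 64.577
Smallest integer k satisfying the bound: 65

65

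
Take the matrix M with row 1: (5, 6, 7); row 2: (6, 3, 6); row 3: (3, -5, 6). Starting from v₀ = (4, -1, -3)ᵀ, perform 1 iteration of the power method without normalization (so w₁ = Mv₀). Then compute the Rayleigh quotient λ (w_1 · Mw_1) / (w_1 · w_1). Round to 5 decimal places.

w1 = Mv₀ = (5·4 + 6·(-1) + 7·(-3); 6·4 + 3·(-1) + 6·(-3); 3·4 + (-5)·(-1) + 6·(-3)) = (-7, 3, -1)
Mw1 = (-24, -39, -42)
w1·Mw1 = (-7)·(-24) + 3·(-39) + (-1)·(-42) = 93; w1·w1 = (-7)·(-7) + 3·3 + (-1)·(-1) = 59
λ ≈ 93/59 = 1.57627

1.57627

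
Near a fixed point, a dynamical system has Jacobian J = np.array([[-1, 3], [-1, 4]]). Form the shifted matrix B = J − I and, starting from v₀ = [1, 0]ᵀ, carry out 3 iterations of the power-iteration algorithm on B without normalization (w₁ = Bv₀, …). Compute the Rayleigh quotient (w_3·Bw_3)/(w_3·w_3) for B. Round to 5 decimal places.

B = J − I has rows (-2, 3); (-1, 3)
w1 = Bv₀ = (-2, -1)
w2 = Bw1 = (1, -1)
w3 = Bw2 = (-5, -4)
Bw3 = (-2, -7)
w3·Bw3 = 38; w3·w3 = 41; μ ≈ 38/41 = 0.92683

μ ≈ 0.92683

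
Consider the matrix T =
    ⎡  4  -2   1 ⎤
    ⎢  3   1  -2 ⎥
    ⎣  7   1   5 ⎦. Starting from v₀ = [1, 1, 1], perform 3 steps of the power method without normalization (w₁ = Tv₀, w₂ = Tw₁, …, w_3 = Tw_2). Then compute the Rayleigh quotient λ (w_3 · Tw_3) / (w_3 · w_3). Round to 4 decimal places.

w1 = Tv₀ = (4·1 + (-2)·1 + 1·1; 3·1 + 1·1 + (-2)·1; 7·1 + 1·1 + 5·1) = (3, 2, 13)
w2 = Tw1 = (4·3 + (-2)·2 + 1·13; 3·3 + 1·2 + (-2)·13; 7·3 + 1·2 + 5·13) = (21, -15, 88)
w3 = Tw2 = (202, -128, 572)
Tw3 = (1636, -666, 4146)
w3·Tw3 = 202·1636 + (-128)·(-666) + 572·4146 = 2787232; w3·w3 = 202·202 + (-128)·(-128) + 572·572 = 384372
λ ≈ 2787232/384372 = 7.2514

7.2514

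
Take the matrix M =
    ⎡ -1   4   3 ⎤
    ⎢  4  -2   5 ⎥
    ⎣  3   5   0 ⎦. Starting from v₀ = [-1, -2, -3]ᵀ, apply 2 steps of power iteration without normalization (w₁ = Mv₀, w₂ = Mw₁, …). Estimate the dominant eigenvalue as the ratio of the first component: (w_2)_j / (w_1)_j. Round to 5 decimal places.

λ ≈ 5.18750

w1 = Mv₀ = ((-1)·(-1) + 4·(-2) + 3·(-3); 4·(-1) + (-2)·(-2) + 5·(-3); 3·(-1) + 5·(-2) + 0·(-3)) = (-16, -15, -13)
w2 = Mw1 = ((-1)·(-16) + 4·(-15) + 3·(-13); 4·(-16) + (-2)·(-15) + 5·(-13); 3·(-16) + 5·(-15) + 0·(-13)) = (-83, -99, -123)
Ratio at component: -83 / -16 = 5.18750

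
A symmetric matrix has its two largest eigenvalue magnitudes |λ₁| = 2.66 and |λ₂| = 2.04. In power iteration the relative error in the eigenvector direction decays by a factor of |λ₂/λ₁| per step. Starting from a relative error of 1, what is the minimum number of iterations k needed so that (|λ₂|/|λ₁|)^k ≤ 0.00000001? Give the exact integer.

|λ₂/λ₁| = 2.04/2.66 = 0.76692
Need k ≥ ln(0.00000001) / ln(0.76692) = -18.4207 / -0.2654 ≈ 69.413
Smallest integer k satisfying the bound: 70

70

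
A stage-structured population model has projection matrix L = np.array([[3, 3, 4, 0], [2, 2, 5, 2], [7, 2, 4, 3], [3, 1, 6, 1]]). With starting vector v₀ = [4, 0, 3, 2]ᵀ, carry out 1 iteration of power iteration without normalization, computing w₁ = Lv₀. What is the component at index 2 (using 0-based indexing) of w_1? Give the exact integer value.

w1 = Lv₀ = (3·4 + 3·0 + 4·3 + 0·2; 2·4 + 2·0 + 5·3 + 2·2; 7·4 + 2·0 + 4·3 + 3·2; 3·4 + 1·0 + 6·3 + 1·2) = (24, 27, 46, 32)
The requested component of w1 is 46.

46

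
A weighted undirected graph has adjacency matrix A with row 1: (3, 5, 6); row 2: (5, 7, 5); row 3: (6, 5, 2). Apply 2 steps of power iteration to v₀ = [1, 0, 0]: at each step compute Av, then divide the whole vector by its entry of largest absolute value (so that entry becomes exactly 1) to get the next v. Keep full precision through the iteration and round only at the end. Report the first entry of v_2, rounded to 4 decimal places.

0.8750

Av0 = (3.00000, 5.00000, 6.00000); divide by 6.00000 → v1 = (0.50000, 0.83333, 1.00000)
Av1 = (11.66667, 13.33333, 9.16667); divide by 13.33333 → v2 = (0.87500, 1.00000, 0.68750)
Requested entry of v2: 70/80 = 0.8750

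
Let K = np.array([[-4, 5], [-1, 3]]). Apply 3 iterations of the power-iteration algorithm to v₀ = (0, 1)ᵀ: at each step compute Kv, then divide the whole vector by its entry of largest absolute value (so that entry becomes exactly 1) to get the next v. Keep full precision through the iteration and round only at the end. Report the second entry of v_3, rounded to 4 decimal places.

Kv0 = (5.00000, 3.00000); divide by 5.00000 → v1 = (1.00000, 0.60000)
Kv1 = (-1.00000, 0.80000); divide by -1.00000 → v2 = (1.00000, -0.80000)
Kv2 = (-8.00000, -3.40000); divide by -8.00000 → v3 = (1.00000, 0.42500)
Requested entry of v3: 17/40 = 0.4250

0.4250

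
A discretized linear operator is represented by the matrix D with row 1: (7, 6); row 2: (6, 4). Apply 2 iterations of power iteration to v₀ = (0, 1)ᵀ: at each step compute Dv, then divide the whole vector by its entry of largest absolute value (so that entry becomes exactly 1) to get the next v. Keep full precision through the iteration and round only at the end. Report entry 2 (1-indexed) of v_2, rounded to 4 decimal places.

0.7879

Dv0 = (6.00000, 4.00000); divide by 6.00000 → v1 = (1.00000, 0.66667)
Dv1 = (11.00000, 8.66667); divide by 11.00000 → v2 = (1.00000, 0.78788)
Requested entry of v2: 52/66 = 0.7879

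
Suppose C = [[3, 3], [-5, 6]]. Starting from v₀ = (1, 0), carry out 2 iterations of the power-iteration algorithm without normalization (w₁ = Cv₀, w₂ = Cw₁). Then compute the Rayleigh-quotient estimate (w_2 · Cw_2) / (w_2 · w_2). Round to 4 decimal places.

5.6856

w1 = Cv₀ = (3, -5)
w2 = Cw1 = (-6, -45)
Cw2 = (-153, -240)
w2·Cw2 = (-6)·(-153) + (-45)·(-240) = 11718; w2·w2 = (-6)·(-6) + (-45)·(-45) = 2061
λ ≈ 11718/2061 = 5.6856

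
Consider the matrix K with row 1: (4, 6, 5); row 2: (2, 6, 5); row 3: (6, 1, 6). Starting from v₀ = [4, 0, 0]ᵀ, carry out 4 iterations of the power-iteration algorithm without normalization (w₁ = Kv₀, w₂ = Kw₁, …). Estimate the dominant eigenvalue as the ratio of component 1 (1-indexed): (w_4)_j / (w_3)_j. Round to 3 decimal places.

λ ≈ 13.746

w1 = Kv₀ = (4·4 + 6·0 + 5·0; 2·4 + 6·0 + 5·0; 6·4 + 1·0 + 6·0) = (16, 8, 24)
w2 = Kw1 = (4·16 + 6·8 + 5·24; 2·16 + 6·8 + 5·24; 6·16 + 1·8 + 6·24) = (232, 200, 248)
w3 = Kw2 = (3368, 2904, 3080)
w4 = Kw3 = (46296, 39560, 41592)
Ratio at component: 46296 / 3368 = 13.746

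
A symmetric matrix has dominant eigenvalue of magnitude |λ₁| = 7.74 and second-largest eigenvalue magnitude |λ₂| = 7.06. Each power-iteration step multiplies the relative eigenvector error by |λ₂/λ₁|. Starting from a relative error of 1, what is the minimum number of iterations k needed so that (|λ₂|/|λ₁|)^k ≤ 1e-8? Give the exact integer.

|λ₂/λ₁| = 7.06/7.74 = 0.91214
Need k ≥ ln(1e-8) / ln(0.91214) = -18.4207 / -0.0920 ≈ 200.319
Smallest integer k satisfying the bound: 201

201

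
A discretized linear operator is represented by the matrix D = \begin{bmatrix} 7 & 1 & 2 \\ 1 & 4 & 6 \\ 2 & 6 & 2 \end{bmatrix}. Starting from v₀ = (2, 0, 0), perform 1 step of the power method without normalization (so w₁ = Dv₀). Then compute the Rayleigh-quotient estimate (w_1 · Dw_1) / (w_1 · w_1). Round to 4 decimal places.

w1 = Dv₀ = (14, 2, 4)
Dw1 = (108, 46, 48)
w1·Dw1 = 14·108 + 2·46 + 4·48 = 1796; w1·w1 = 14·14 + 2·2 + 4·4 = 216
λ ≈ 1796/216 = 8.3148

8.3148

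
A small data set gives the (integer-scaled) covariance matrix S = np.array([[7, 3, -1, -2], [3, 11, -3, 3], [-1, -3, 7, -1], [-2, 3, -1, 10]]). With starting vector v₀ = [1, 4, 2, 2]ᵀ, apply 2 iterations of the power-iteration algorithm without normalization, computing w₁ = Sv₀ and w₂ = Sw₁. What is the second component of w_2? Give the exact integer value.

643

w1 = Sv₀ = (7·1 + 3·4 + (-1)·2 + (-2)·2; 3·1 + 11·4 + (-3)·2 + 3·2; (-1)·1 + (-3)·4 + 7·2 + (-1)·2; (-2)·1 + 3·4 + (-1)·2 + 10·2) = (13, 47, -1, 28)
w2 = Sw1 = (7·13 + 3·47 + (-1)·(-1) + (-2)·28; 3·13 + 11·47 + (-3)·(-1) + 3·28; (-1)·13 + (-3)·47 + 7·(-1) + (-1)·28; (-2)·13 + 3·47 + (-1)·(-1) + 10·28) = (177, 643, -189, 396)
The requested component of w2 is 643.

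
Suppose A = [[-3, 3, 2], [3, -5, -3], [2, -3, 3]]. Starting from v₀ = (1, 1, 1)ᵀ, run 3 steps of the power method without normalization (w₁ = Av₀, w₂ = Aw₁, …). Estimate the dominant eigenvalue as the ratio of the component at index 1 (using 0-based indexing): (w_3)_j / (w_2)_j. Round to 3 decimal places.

w1 = Av₀ = (2, -5, 2)
w2 = Aw1 = (-17, 25, 25)
w3 = Aw2 = (176, -251, -34)
Ratio at component: -251 / 25 = -10.040

λ ≈ -10.040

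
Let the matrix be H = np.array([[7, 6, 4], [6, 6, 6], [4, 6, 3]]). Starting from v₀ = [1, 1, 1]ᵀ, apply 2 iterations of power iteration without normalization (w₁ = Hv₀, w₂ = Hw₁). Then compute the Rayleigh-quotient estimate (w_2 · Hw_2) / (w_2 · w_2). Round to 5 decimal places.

w1 = Hv₀ = (17, 18, 13)
w2 = Hw1 = (279, 288, 215)
Hw2 = (4541, 4692, 3489)
w2·Hw2 = 279·4541 + 288·4692 + 215·3489 = 3368370; w2·w2 = 279·279 + 288·288 + 215·215 = 207010
λ ≈ 3368370/207010 = 16.27153

λ ≈ 16.27153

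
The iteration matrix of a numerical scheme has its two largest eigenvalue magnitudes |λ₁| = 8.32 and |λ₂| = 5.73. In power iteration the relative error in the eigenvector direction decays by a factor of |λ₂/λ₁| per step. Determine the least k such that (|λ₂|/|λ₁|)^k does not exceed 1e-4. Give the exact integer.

25

|λ₂/λ₁| = 5.73/8.32 = 0.68870
Need k ≥ ln(1e-4) / ln(0.68870) = -9.2103 / -0.3729 ≈ 24.696
Smallest integer k satisfying the bound: 25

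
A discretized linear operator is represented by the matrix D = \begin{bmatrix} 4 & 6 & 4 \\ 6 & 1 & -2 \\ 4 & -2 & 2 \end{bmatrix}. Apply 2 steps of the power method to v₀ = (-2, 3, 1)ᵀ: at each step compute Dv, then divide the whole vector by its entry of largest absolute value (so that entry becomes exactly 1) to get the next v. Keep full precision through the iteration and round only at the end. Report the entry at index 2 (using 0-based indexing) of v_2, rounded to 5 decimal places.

Dv0 = (14.000000, -11.000000, -12.000000); divide by 14.000000 → v1 = (1.000000, -0.785714, -0.857143)
Dv1 = (-4.142857, 6.928571, 3.857143); divide by 6.928571 → v2 = (-0.597938, 1.000000, 0.556701)
Requested entry of v2: 54/97 = 0.55670

0.55670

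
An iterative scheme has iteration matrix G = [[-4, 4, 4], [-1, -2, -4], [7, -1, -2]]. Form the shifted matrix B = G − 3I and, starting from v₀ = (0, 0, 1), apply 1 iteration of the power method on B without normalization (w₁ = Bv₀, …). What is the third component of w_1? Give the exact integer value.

-5

B = G − 3I has rows (-7, 4, 4); (-1, -5, -4); (7, -1, -5)
w1 = Bv₀ = ((-7)·0 + 4·0 + 4·1; (-1)·0 + (-5)·0 + (-4)·1; 7·0 + (-1)·0 + (-5)·1) = (4, -4, -5)
Requested component of w1: -5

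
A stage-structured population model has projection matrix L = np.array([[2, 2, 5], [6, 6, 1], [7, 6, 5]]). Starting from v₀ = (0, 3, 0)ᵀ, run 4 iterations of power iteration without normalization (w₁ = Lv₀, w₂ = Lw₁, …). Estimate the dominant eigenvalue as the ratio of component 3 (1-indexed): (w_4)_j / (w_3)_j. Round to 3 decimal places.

12.916

w1 = Lv₀ = (6, 18, 18)
w2 = Lw1 = (138, 162, 240)
w3 = Lw2 = (1800, 2040, 3138)
w4 = Lw3 = (23370, 26178, 40530)
Ratio at component: 40530 / 3138 = 12.916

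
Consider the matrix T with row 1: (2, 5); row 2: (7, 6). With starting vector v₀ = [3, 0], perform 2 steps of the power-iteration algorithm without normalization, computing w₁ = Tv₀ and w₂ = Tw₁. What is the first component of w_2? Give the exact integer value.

w1 = Tv₀ = (6, 21)
w2 = Tw1 = (117, 168)
The requested component of w2 is 117.

117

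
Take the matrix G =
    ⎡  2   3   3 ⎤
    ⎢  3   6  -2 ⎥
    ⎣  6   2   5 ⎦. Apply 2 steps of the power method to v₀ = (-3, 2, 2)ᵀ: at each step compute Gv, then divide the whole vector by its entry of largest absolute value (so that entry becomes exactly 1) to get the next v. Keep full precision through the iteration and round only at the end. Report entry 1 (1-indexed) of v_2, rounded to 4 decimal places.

-0.1500

Gv0 = (6.00000, -1.00000, -4.00000); divide by 6.00000 → v1 = (1.00000, -0.16667, -0.66667)
Gv1 = (-0.50000, 3.33333, 2.33333); divide by 3.33333 → v2 = (-0.15000, 1.00000, 0.70000)
Requested entry of v2: -3/20 = -0.1500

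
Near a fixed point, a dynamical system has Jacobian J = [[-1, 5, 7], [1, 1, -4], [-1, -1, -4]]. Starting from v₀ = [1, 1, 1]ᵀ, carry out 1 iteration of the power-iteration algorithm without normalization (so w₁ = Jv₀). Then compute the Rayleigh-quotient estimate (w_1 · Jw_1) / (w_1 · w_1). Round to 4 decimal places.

λ ≈ -5.2733

w1 = Jv₀ = ((-1)·1 + 5·1 + 7·1; 1·1 + 1·1 + (-4)·1; (-1)·1 + (-1)·1 + (-4)·1) = (11, -2, -6)
Jw1 = (-63, 33, 15)
w1·Jw1 = 11·(-63) + (-2)·33 + (-6)·15 = -849; w1·w1 = 11·11 + (-2)·(-2) + (-6)·(-6) = 161
λ ≈ -849/161 = -5.2733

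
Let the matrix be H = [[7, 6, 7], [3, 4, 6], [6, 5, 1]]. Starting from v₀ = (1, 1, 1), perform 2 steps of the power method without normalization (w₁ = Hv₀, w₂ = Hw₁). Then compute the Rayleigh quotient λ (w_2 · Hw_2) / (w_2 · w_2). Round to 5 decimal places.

w1 = Hv₀ = (20, 13, 12)
w2 = Hw1 = (302, 184, 197)
Hw2 = (4597, 2824, 2929)
w2·Hw2 = 302·4597 + 184·2824 + 197·2929 = 2484923; w2·w2 = 302·302 + 184·184 + 197·197 = 163869
λ ≈ 2484923/163869 = 15.16408

λ ≈ 15.16408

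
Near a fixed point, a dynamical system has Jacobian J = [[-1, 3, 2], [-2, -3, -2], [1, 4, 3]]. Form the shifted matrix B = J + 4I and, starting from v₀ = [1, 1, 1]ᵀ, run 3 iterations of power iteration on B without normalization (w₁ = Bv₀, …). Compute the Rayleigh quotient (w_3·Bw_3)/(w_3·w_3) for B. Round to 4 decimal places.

B = J + 4I has rows (3, 3, 2); (-2, 1, -2); (1, 4, 7)
w1 = Bv₀ = (3·1 + 3·1 + 2·1; (-2)·1 + 1·1 + (-2)·1; 1·1 + 4·1 + 7·1) = (8, -3, 12)
w2 = Bw1 = (3·8 + 3·(-3) + 2·12; (-2)·8 + 1·(-3) + (-2)·12; 1·8 + 4·(-3) + 7·12) = (39, -43, 80)
w3 = Bw2 = (148, -281, 427)
Bw3 = (455, -1431, 2013)
w3·Bw3 = 1329002; w3·w3 = 283194; μ ≈ 1329002/283194 = 4.6929

μ ≈ 4.6929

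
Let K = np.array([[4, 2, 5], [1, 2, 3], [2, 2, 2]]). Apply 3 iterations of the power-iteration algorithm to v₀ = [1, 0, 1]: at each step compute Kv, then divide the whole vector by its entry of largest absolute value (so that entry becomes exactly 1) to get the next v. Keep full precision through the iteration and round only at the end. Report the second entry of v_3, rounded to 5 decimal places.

Kv0 = (9.000000, 4.000000, 4.000000); divide by 9.000000 → v1 = (1.000000, 0.444444, 0.444444)
Kv1 = (7.111111, 3.222222, 3.777778); divide by 7.111111 → v2 = (1.000000, 0.453125, 0.531250)
Kv2 = (7.562500, 3.500000, 3.968750); divide by 7.562500 → v3 = (1.000000, 0.462810, 0.524793)
Requested entry of v3: 224/484 = 0.46281

0.46281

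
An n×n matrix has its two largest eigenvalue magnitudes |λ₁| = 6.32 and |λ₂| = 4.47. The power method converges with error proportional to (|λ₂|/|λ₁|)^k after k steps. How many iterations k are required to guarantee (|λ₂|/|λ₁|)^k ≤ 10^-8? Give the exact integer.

54

|λ₂/λ₁| = 4.47/6.32 = 0.70728
Need k ≥ ln(10^-8) / ln(0.70728) = -18.4207 / -0.3463 ≈ 53.188
Smallest integer k satisfying the bound: 54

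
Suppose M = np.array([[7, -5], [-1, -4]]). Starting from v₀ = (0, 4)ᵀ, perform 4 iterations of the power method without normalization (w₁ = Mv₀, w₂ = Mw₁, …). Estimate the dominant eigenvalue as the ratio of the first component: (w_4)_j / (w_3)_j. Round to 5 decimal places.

w1 = Mv₀ = (7·0 + (-5)·4; (-1)·0 + (-4)·4) = (-20, -16)
w2 = Mw1 = (7·(-20) + (-5)·(-16); (-1)·(-20) + (-4)·(-16)) = (-60, 84)
w3 = Mw2 = (-840, -276)
w4 = Mw3 = (-4500, 1944)
Ratio at component: -4500 / -840 = 5.35714

5.35714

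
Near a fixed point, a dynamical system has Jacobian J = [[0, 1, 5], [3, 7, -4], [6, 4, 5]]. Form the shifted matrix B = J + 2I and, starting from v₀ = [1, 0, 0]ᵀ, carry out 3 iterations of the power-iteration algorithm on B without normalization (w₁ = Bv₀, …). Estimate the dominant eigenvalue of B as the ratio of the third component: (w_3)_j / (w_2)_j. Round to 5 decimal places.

μ ≈ 10.90909

B = J + 2I has rows (2, 1, 5); (3, 9, -4); (6, 4, 7)
w1 = Bv₀ = (2, 3, 6)
w2 = Bw1 = (37, 9, 66)
w3 = Bw2 = (413, -72, 720)
Ratio: 720/66 = 10.90909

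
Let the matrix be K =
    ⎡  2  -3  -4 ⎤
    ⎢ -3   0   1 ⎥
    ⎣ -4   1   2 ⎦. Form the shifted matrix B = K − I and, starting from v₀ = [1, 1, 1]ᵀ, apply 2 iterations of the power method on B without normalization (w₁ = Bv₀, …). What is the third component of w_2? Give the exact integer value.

B = K − I has rows (1, -3, -4); (-3, -1, 1); (-4, 1, 1)
w1 = Bv₀ = (-6, -3, -2)
w2 = Bw1 = (11, 19, 19)
Requested component of w2: 19

19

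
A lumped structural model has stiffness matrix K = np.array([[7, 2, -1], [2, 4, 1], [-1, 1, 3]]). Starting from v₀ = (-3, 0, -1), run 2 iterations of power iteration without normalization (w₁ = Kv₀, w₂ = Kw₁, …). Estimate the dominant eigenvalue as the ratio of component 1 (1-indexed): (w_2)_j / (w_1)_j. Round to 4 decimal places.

λ ≈ 7.7000

w1 = Kv₀ = (7·(-3) + 2·0 + (-1)·(-1); 2·(-3) + 4·0 + 1·(-1); (-1)·(-3) + 1·0 + 3·(-1)) = (-20, -7, 0)
w2 = Kw1 = (7·(-20) + 2·(-7) + (-1)·0; 2·(-20) + 4·(-7) + 1·0; (-1)·(-20) + 1·(-7) + 3·0) = (-154, -68, 13)
Ratio at component: -154 / -20 = 7.7000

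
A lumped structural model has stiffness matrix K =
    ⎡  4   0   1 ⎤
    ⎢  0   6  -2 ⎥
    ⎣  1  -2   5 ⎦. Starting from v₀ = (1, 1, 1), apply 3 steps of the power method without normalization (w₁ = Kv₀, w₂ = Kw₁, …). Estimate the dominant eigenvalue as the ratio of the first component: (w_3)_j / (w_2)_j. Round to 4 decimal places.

w1 = Kv₀ = (4·1 + 0·1 + 1·1; 0·1 + 6·1 + (-2)·1; 1·1 + (-2)·1 + 5·1) = (5, 4, 4)
w2 = Kw1 = (4·5 + 0·4 + 1·4; 0·5 + 6·4 + (-2)·4; 1·5 + (-2)·4 + 5·4) = (24, 16, 17)
w3 = Kw2 = (113, 62, 77)
Ratio at component: 113 / 24 = 4.7083

λ ≈ 4.7083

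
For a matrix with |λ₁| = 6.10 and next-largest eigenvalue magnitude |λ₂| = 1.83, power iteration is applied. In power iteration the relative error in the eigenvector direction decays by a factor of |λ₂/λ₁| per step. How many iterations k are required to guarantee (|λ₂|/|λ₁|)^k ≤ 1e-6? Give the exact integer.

|λ₂/λ₁| = 1.83/6.10 = 0.30000
Need k ≥ ln(1e-6) / ln(0.30000) = -13.8155 / -1.2040 ≈ 11.475
Smallest integer k satisfying the bound: 12

12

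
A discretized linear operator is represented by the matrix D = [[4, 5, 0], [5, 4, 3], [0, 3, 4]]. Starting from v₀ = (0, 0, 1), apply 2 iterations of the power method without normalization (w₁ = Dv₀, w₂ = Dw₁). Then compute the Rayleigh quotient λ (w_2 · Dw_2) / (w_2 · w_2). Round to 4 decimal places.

w1 = Dv₀ = (0, 3, 4)
w2 = Dw1 = (15, 24, 25)
Dw2 = (180, 246, 172)
w2·Dw2 = 15·180 + 24·246 + 25·172 = 12904; w2·w2 = 15·15 + 24·24 + 25·25 = 1426
λ ≈ 12904/1426 = 9.0491

λ ≈ 9.0491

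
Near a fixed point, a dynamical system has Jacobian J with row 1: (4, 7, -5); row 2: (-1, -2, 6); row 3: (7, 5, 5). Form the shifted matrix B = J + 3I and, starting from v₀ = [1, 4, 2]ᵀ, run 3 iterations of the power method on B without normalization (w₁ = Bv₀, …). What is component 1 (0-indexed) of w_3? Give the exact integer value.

B = J + 3I has rows (7, 7, -5); (-1, 1, 6); (7, 5, 8)
w1 = Bv₀ = (25, 15, 43)
w2 = Bw1 = (65, 248, 594)
w3 = Bw2 = (-779, 3747, 6447)
Requested component of w3: 3747

3747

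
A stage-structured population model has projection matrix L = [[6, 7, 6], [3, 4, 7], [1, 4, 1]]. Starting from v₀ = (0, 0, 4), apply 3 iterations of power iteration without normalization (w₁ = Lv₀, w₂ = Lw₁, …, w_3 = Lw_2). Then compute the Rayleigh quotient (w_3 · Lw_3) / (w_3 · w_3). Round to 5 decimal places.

w1 = Lv₀ = (6·0 + 7·0 + 6·4; 3·0 + 4·0 + 7·4; 1·0 + 4·0 + 1·4) = (24, 28, 4)
w2 = Lw1 = (6·24 + 7·28 + 6·4; 3·24 + 4·28 + 7·4; 1·24 + 4·28 + 1·4) = (364, 212, 140)
w3 = Lw2 = (4508, 2920, 1352)
Lw3 = (55600, 34668, 17540)
w3·Lw3 = 4508·55600 + 2920·34668 + 1352·17540 = 375589440; w3·w3 = 4508·4508 + 2920·2920 + 1352·1352 = 30676368
λ ≈ 375589440/30676368 = 12.24361

λ ≈ 12.24361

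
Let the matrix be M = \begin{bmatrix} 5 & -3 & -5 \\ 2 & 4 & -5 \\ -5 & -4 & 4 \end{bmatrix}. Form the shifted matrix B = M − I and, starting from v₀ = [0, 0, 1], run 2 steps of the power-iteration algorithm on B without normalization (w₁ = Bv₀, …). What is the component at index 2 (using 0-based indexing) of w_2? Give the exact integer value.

54

B = M − I has rows (4, -3, -5); (2, 3, -5); (-5, -4, 3)
w1 = Bv₀ = (4·0 + (-3)·0 + (-5)·1; 2·0 + 3·0 + (-5)·1; (-5)·0 + (-4)·0 + 3·1) = (-5, -5, 3)
w2 = Bw1 = (4·(-5) + (-3)·(-5) + (-5)·3; 2·(-5) + 3·(-5) + (-5)·3; (-5)·(-5) + (-4)·(-5) + 3·3) = (-20, -40, 54)
Requested component of w2: 54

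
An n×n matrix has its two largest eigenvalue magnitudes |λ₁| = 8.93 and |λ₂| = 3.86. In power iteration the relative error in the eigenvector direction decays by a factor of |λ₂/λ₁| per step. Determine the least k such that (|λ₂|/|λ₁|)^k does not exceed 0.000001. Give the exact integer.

|λ₂/λ₁| = 3.86/8.93 = 0.43225
Need k ≥ ln(0.000001) / ln(0.43225) = -13.8155 / -0.8387 ≈ 16.472
Smallest integer k satisfying the bound: 17

17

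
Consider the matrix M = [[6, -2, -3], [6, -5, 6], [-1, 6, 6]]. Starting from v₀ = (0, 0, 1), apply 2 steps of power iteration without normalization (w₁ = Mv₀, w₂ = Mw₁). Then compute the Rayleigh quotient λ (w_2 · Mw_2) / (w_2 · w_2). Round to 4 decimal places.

w1 = Mv₀ = (-3, 6, 6)
w2 = Mw1 = (-48, -12, 75)
Mw2 = (-489, 222, 426)
w2·Mw2 = (-48)·(-489) + (-12)·222 + 75·426 = 52758; w2·w2 = (-48)·(-48) + (-12)·(-12) + 75·75 = 8073
λ ≈ 52758/8073 = 6.5351

6.5351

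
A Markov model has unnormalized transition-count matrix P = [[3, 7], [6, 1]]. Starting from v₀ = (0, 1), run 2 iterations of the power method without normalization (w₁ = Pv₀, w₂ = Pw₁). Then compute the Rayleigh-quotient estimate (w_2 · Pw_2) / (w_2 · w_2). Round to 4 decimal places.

λ ≈ 7.5401

w1 = Pv₀ = (3·0 + 7·1; 6·0 + 1·1) = (7, 1)
w2 = Pw1 = (3·7 + 7·1; 6·7 + 1·1) = (28, 43)
Pw2 = (385, 211)
w2·Pw2 = 28·385 + 43·211 = 19853; w2·w2 = 28·28 + 43·43 = 2633
λ ≈ 19853/2633 = 7.5401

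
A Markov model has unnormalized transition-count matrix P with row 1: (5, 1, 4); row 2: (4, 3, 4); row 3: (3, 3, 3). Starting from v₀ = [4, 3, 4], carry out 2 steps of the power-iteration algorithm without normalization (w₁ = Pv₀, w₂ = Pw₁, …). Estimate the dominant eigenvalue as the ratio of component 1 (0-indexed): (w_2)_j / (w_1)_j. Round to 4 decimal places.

w1 = Pv₀ = (39, 41, 33)
w2 = Pw1 = (368, 411, 339)
Ratio at component: 411 / 41 = 10.0244

λ ≈ 10.0244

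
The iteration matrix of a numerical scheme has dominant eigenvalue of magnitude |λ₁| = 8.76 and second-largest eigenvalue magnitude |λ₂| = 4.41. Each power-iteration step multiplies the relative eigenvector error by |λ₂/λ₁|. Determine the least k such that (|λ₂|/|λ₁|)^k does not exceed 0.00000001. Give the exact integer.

27

|λ₂/λ₁| = 4.41/8.76 = 0.50342
Need k ≥ ln(0.00000001) / ln(0.50342) = -18.4207 / -0.6863 ≈ 26.840
Smallest integer k satisfying the bound: 27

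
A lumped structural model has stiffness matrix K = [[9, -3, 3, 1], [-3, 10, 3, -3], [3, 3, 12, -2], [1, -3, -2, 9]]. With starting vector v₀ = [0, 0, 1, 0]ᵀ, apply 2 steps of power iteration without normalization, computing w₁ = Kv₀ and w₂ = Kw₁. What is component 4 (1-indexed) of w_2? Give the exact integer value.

w1 = Kv₀ = (9·0 + (-3)·0 + 3·1 + 1·0; (-3)·0 + 10·0 + 3·1 + (-3)·0; 3·0 + 3·0 + 12·1 + (-2)·0; 1·0 + (-3)·0 + (-2)·1 + 9·0) = (3, 3, 12, -2)
w2 = Kw1 = (9·3 + (-3)·3 + 3·12 + 1·(-2); (-3)·3 + 10·3 + 3·12 + (-3)·(-2); 3·3 + 3·3 + 12·12 + (-2)·(-2); 1·3 + (-3)·3 + (-2)·12 + 9·(-2)) = (52, 63, 166, -48)
The requested component of w2 is -48.

-48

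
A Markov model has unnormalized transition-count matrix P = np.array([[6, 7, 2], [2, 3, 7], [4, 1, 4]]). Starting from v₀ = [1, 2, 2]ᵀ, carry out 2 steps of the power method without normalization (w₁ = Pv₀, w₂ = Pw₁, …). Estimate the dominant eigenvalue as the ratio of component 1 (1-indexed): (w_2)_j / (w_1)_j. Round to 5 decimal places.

w1 = Pv₀ = (24, 22, 14)
w2 = Pw1 = (326, 212, 174)
Ratio at component: 326 / 24 = 13.58333

λ ≈ 13.58333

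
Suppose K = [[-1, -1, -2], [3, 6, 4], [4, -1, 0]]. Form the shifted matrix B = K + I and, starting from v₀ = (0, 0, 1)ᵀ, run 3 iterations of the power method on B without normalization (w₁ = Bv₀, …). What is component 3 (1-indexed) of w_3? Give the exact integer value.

B = K + I has rows (0, -1, -2); (3, 7, 4); (4, -1, 1)
w1 = Bv₀ = (-2, 4, 1)
w2 = Bw1 = (-6, 26, -11)
w3 = Bw2 = (-4, 120, -61)
Requested component of w3: -61

-61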